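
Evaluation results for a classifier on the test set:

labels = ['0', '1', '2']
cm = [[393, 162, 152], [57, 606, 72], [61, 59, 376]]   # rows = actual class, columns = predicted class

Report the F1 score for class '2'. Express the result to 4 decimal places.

0.6861

Take TP from the diagonal, FP from the rest of the '2' prediction marginal, FN from the rest of the '2' actual marginal.
F1 score = 2·TP/(2·TP+FP+FN).
2: TP=376, FP=152+72=224, FN=61+59=120 → 752/1096 = 0.68613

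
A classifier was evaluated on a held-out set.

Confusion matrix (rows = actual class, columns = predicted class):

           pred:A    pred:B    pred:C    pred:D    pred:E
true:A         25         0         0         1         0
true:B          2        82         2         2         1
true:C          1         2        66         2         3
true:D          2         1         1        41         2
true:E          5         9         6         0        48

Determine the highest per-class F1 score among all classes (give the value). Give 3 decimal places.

0.896

Per-class F1 score (2·TP/(2·TP+FP+FN)):
  A: TP=25, FP=2+1+2+5=10, FN=0+0+1+0=1 → 50/61 = 0.8197
  B: TP=82, FP=0+2+1+9=12, FN=2+2+2+1=7 → 164/183 = 0.8962
  C: TP=66, FP=0+2+1+6=9, FN=1+2+2+3=8 → 132/149 = 0.8859
  D: TP=41, FP=1+2+2+0=5, FN=2+1+1+2=6 → 82/93 = 0.8817
  E: TP=48, FP=0+1+3+2=6, FN=5+9+6+0=20 → 96/122 = 0.7869
Highest is class 'B' with F1 score = 0.896.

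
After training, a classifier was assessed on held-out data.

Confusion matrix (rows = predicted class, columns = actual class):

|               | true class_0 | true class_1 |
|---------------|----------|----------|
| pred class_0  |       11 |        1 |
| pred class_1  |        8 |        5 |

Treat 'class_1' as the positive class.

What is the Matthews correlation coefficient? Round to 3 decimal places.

MCC = (TP·TN − FP·FN) / √((TP+FP)(TP+FN)(TN+FP)(TN+FN))
Numerator = 5·11 − 8·1 = 47
Denominator = √(13·6·19·12) = √17784 = 133.3567
MCC = 47 / 133.3567 = 0.352

0.352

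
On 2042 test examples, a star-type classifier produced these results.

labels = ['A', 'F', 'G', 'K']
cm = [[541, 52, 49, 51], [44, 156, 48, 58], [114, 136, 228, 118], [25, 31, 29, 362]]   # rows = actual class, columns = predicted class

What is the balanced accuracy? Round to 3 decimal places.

0.621

Balanced accuracy = mean of per-class recall.
  A: recall = 541/693 = 0.7807
  F: recall = 156/306 = 0.5098
  G: recall = 228/596 = 0.3826
  K: recall = 362/447 = 0.8098
Mean = (0.7807 + 0.5098 + 0.3826 + 0.8098) / 4 = 0.621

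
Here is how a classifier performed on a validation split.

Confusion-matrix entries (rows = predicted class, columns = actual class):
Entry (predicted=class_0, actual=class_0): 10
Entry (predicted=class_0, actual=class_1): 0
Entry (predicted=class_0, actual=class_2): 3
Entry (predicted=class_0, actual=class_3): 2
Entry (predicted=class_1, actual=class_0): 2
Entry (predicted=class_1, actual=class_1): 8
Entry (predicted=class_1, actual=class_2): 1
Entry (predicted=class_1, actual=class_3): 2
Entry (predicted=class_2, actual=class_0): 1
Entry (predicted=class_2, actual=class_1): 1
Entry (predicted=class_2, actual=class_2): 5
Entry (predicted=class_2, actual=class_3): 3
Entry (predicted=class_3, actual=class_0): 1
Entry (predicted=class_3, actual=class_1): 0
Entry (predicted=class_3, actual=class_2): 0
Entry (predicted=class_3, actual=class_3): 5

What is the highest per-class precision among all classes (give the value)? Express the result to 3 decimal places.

0.833

Per-class precision (TP/(TP+FP)):
  class_0: TP=10, FP=0+3+2=5 → 10/15 = 0.6667
  class_1: TP=8, FP=2+1+2=5 → 8/13 = 0.6154
  class_2: TP=5, FP=1+1+3=5 → 5/10 = 0.5000
  class_3: TP=5, FP=1+0+0=1 → 5/6 = 0.8333
Highest is class 'class_3' with precision = 0.833.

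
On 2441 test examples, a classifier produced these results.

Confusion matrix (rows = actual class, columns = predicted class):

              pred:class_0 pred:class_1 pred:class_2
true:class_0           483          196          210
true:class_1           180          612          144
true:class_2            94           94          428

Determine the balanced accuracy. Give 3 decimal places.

Balanced accuracy = mean of per-class recall.
  class_0: recall = 483/889 = 0.5433
  class_1: recall = 612/936 = 0.6538
  class_2: recall = 428/616 = 0.6948
Mean = (0.5433 + 0.6538 + 0.6948) / 3 = 0.631

0.631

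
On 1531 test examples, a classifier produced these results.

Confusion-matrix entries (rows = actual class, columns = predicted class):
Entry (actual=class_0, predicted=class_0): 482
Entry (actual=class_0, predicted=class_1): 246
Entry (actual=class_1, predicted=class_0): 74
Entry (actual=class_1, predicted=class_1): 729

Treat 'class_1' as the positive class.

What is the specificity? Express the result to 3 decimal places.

0.662

Specificity = TN/(TN+FP) = 482/(482+246) = 0.662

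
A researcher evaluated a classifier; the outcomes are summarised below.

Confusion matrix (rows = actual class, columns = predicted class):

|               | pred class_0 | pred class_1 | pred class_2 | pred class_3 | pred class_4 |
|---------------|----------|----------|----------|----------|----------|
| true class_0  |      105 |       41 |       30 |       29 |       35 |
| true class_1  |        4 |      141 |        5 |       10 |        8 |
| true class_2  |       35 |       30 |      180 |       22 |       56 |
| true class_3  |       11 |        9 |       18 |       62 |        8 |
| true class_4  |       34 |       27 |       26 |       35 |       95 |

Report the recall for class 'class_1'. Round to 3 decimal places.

recall = TP/(TP+FN).
class_1: TP=141, FN=4+5+10+8=27 → 141/168 = 0.8393

0.839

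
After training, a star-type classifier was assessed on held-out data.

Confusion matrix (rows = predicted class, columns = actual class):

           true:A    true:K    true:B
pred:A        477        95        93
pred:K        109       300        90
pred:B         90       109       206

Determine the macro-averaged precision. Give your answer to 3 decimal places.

0.609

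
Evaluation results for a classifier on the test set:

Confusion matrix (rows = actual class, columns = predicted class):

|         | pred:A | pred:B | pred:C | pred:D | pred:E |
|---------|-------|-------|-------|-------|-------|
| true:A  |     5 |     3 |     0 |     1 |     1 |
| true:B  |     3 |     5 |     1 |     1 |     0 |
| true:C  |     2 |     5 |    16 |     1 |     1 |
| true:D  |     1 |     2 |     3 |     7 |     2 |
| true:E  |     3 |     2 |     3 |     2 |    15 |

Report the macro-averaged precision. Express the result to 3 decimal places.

0.544

Per-class precision (TP/(TP+FP)):
  A: TP=5, FP=3+2+1+3=9 → 5/14 = 0.3571
  B: TP=5, FP=3+5+2+2=12 → 5/17 = 0.2941
  C: TP=16, FP=0+1+3+3=7 → 16/23 = 0.6957
  D: TP=7, FP=1+1+1+2=5 → 7/12 = 0.5833
  E: TP=15, FP=1+0+1+2=4 → 15/19 = 0.7895
Macro-precision = mean = (0.3571 + 0.2941 + 0.6957 + 0.5833 + 0.7895) / 5 = 0.544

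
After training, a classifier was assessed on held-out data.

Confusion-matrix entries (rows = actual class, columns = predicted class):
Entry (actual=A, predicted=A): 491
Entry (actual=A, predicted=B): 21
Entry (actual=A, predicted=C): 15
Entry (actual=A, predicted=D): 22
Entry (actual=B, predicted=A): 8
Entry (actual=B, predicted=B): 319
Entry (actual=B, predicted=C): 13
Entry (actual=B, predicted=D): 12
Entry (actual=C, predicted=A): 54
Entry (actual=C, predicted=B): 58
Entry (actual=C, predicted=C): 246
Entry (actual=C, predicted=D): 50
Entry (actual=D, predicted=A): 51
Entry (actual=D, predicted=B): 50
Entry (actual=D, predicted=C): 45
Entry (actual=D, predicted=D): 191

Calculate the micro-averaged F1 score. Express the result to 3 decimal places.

Micro-averaging pools counts across classes: ΣTP=1247, ΣFP=399, ΣFN=399.
Micro-F1 score = 2·TP/(2·TP+FP+FN) on pooled counts = 0.758 (equals overall accuracy in single-label multiclass).

0.758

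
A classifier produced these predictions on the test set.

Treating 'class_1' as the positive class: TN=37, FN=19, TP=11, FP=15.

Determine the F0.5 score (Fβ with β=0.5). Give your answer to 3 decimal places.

0.410

Fβ = (1+β²)·TP / ((1+β²)·TP + β²·FN + FP), with β²=1/4
= 1.25·11 / (1.25·11 + 0.25·19 + 15) = 0.410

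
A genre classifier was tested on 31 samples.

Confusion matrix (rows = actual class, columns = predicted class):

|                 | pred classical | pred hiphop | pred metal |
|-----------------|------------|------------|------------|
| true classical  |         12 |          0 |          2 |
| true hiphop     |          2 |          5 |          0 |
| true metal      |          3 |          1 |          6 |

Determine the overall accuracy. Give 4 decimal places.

Accuracy = trace / total = (12+5+6=23) / 31 = 23/31 = 0.7419

0.7419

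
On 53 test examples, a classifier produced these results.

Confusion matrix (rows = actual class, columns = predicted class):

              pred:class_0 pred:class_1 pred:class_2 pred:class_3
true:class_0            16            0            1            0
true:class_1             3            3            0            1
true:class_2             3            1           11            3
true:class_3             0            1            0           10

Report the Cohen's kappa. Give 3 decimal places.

Observed agreement pₒ = trace/N = 40/53 = 0.7547
Expected agreement pₑ = Σ (rowᵢ·colᵢ)/N² = (17·22 + 7·5 + 18·12 + 11·14)/53² = 0.2773
κ = (pₒ − pₑ)/(1 − pₑ) = (0.7547 − 0.2773)/(1 − 0.2773) = 0.661

0.661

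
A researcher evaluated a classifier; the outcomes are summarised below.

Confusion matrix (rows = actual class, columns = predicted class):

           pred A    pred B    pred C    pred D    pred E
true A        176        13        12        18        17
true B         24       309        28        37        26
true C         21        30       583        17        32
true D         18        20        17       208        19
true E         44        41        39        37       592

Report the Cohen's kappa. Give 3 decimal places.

0.721

Observed agreement pₒ = trace/N = 1868/2378 = 0.7855
Expected agreement pₑ = Σ (rowᵢ·colᵢ)/N² = (236·283 + 424·413 + 683·679 + 282·317 + 753·686)/2378² = 0.2319
κ = (pₒ − pₑ)/(1 − pₑ) = (0.7855 − 0.2319)/(1 − 0.2319) = 0.721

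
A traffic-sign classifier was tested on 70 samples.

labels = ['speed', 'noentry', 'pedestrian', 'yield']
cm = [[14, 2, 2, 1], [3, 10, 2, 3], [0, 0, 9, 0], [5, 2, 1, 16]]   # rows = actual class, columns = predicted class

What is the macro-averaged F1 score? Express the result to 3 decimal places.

Per-class F1 score (2·TP/(2·TP+FP+FN)):
  speed: TP=14, FP=3+0+5=8, FN=2+2+1=5 → 28/41 = 0.6829
  noentry: TP=10, FP=2+0+2=4, FN=3+2+3=8 → 20/32 = 0.6250
  pedestrian: TP=9, FP=2+2+1=5, FN=0+0+0=0 → 18/23 = 0.7826
  yield: TP=16, FP=1+3+0=4, FN=5+2+1=8 → 32/44 = 0.7273
Macro-F1 score = mean = (0.6829 + 0.6250 + 0.7826 + 0.7273) / 4 = 0.704

0.704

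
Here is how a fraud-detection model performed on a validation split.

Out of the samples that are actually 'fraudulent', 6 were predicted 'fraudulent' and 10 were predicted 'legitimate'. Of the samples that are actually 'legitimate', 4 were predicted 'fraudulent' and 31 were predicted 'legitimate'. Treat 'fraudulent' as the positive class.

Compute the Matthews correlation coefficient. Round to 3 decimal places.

MCC = (TP·TN − FP·FN) / √((TP+FP)(TP+FN)(TN+FP)(TN+FN))
Numerator = 6·31 − 4·10 = 146
Denominator = √(10·16·35·41) = √229600 = 479.1659
MCC = 146 / 479.1659 = 0.305

0.305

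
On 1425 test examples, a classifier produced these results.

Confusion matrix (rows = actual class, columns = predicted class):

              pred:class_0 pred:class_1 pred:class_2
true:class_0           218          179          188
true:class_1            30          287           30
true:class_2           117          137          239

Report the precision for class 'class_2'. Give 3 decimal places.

Treat 'class_2' as positive and all other classes as negative.
precision = TP/(TP+FP).
class_2: TP=239, FP=188+30=218 → 239/457 = 0.5230

0.523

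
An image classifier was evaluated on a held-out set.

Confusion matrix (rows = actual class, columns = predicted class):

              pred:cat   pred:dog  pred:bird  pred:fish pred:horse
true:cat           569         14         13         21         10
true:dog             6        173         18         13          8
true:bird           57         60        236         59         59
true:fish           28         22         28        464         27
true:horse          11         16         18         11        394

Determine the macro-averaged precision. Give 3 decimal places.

Per-class precision (TP/(TP+FP)):
  cat: TP=569, FP=6+57+28+11=102 → 569/671 = 0.8480
  dog: TP=173, FP=14+60+22+16=112 → 173/285 = 0.6070
  bird: TP=236, FP=13+18+28+18=77 → 236/313 = 0.7540
  fish: TP=464, FP=21+13+59+11=104 → 464/568 = 0.8169
  horse: TP=394, FP=10+8+59+27=104 → 394/498 = 0.7912
Macro-precision = mean = (0.8480 + 0.6070 + 0.7540 + 0.8169 + 0.7912) / 5 = 0.763

0.763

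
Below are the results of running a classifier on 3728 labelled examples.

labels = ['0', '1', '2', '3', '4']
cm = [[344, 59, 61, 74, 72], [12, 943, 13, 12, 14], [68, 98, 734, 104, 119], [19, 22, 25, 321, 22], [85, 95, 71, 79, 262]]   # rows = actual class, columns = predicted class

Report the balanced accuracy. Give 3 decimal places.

0.679

Balanced accuracy = mean of per-class recall.
  0: recall = 344/610 = 0.5639
  1: recall = 943/994 = 0.9487
  2: recall = 734/1123 = 0.6536
  3: recall = 321/409 = 0.7848
  4: recall = 262/592 = 0.4426
Mean = (0.5639 + 0.9487 + 0.6536 + 0.7848 + 0.4426) / 5 = 0.679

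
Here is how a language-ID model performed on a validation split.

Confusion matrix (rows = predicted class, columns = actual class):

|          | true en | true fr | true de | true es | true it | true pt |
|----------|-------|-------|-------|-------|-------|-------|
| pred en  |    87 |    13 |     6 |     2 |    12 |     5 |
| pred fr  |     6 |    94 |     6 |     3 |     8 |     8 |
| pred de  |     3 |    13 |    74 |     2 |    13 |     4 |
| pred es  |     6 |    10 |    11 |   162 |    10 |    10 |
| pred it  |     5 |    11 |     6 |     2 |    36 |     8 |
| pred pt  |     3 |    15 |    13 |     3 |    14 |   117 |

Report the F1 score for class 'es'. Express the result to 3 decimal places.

0.846

F1 score = 2·TP/(2·TP+FP+FN).
es: TP=162, FP=6+10+11+10+10=47, FN=2+3+2+2+3=12 → 324/383 = 0.8460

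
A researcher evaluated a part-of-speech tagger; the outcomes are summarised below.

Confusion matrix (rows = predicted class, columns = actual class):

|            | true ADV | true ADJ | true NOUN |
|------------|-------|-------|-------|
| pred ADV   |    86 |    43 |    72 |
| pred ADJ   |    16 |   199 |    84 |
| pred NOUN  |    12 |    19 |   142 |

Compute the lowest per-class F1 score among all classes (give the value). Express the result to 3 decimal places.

Per-class F1 score (2·TP/(2·TP+FP+FN)):
  ADV: TP=86, FP=43+72=115, FN=16+12=28 → 172/315 = 0.5460
  ADJ: TP=199, FP=16+84=100, FN=43+19=62 → 398/560 = 0.7107
  NOUN: TP=142, FP=12+19=31, FN=72+84=156 → 284/471 = 0.6030
Lowest is class 'ADV' with F1 score = 0.546.

0.546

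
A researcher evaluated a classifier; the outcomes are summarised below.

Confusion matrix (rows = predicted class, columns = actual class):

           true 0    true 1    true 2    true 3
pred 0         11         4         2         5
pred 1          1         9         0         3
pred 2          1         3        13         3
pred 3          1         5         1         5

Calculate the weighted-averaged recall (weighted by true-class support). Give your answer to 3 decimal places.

0.567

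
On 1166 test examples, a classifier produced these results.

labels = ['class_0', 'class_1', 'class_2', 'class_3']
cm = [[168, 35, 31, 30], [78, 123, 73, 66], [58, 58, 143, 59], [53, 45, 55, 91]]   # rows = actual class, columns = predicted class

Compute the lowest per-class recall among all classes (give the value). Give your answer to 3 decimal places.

Per-class recall (TP/(TP+FN)):
  class_0: TP=168, FN=35+31+30=96 → 168/264 = 0.6364
  class_1: TP=123, FN=78+73+66=217 → 123/340 = 0.3618
  class_2: TP=143, FN=58+58+59=175 → 143/318 = 0.4497
  class_3: TP=91, FN=53+45+55=153 → 91/244 = 0.3730
Lowest is class 'class_1' with recall = 0.362.

0.362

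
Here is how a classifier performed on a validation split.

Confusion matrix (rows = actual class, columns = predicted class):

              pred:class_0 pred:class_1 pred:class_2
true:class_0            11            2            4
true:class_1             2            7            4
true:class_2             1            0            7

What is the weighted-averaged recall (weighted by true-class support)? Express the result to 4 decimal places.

Per-class recall (TP/(TP+FN)):
  class_0: TP=11, FN=2+4=6 → 11/17 = 0.64706
  class_1: TP=7, FN=2+4=6 → 7/13 = 0.53846
  class_2: TP=7, FN=1+0=1 → 7/8 = 0.87500
Weighted-recall = Σ (supportᵢ/N)·recallᵢ with N=38: (17/38)·0.64706 + (13/38)·0.53846 + (8/38)·0.87500 = 0.6579

0.6579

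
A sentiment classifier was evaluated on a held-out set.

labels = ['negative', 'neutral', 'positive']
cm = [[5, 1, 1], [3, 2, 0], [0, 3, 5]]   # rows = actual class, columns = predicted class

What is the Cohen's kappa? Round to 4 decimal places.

0.3985

Observed agreement pₒ = trace/N = 12/20 = 0.60000
Expected agreement pₑ = Σ (rowᵢ·colᵢ)/N² = (7·8 + 5·6 + 8·6)/20² = 0.33500
κ = (pₒ − pₑ)/(1 − pₑ) = (0.60000 − 0.33500)/(1 − 0.33500) = 0.3985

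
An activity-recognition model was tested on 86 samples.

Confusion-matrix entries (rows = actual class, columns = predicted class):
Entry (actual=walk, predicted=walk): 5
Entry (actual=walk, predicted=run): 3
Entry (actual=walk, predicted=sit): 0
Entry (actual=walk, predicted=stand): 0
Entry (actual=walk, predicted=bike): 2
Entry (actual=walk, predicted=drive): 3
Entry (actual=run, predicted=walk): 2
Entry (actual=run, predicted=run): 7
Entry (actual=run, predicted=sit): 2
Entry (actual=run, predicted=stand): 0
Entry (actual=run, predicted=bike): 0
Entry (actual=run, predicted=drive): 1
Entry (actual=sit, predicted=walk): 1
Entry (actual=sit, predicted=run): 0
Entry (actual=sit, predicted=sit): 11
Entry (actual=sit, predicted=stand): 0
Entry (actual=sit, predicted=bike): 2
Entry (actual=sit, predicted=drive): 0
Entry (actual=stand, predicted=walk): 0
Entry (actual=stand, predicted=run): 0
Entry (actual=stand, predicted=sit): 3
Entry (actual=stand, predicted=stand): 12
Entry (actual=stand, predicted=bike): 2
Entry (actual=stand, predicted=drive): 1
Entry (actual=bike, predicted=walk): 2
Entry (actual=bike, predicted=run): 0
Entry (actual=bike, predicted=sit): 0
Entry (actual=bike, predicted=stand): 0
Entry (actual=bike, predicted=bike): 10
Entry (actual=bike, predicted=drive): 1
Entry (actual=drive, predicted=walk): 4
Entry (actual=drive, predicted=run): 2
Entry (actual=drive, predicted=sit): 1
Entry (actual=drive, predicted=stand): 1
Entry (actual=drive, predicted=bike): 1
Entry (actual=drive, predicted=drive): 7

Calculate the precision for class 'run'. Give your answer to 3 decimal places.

0.583

Treat 'run' as positive and all other classes as negative.
precision = TP/(TP+FP).
run: TP=7, FP=3+0+0+0+2=5 → 7/12 = 0.5833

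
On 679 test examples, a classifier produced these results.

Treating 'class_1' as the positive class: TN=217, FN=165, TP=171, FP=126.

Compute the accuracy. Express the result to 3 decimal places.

0.571

Accuracy = (TP+TN)/N = (171+217)/679 = 0.571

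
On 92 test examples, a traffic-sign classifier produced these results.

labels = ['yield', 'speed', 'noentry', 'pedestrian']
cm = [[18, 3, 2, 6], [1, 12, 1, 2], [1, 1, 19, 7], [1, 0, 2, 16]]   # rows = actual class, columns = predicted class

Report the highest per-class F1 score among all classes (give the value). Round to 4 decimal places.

0.7500

Per-class F1 score (2·TP/(2·TP+FP+FN)):
  yield: TP=18, FP=1+1+1=3, FN=3+2+6=11 → 36/50 = 0.72000
  speed: TP=12, FP=3+1+0=4, FN=1+1+2=4 → 24/32 = 0.75000
  noentry: TP=19, FP=2+1+2=5, FN=1+1+7=9 → 38/52 = 0.73077
  pedestrian: TP=16, FP=6+2+7=15, FN=1+0+2=3 → 32/50 = 0.64000
Highest is class 'speed' with F1 score = 0.7500.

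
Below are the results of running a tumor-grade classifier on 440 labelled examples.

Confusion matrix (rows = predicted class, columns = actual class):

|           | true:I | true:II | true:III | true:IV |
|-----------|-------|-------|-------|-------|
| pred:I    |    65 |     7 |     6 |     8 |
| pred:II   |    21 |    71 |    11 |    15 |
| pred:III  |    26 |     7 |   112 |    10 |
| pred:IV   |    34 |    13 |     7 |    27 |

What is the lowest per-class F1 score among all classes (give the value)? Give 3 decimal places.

Per-class F1 score (2·TP/(2·TP+FP+FN)):
  I: TP=65, FP=7+6+8=21, FN=21+26+34=81 → 130/232 = 0.5603
  II: TP=71, FP=21+11+15=47, FN=7+7+13=27 → 142/216 = 0.6574
  III: TP=112, FP=26+7+10=43, FN=6+11+7=24 → 224/291 = 0.7698
  IV: TP=27, FP=34+13+7=54, FN=8+15+10=33 → 54/141 = 0.3830
Lowest is class 'IV' with F1 score = 0.383.

0.383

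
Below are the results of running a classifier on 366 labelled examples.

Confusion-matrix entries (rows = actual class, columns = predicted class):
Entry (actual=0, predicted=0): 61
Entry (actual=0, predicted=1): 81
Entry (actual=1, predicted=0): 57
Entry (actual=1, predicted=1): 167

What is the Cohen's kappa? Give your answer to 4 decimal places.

Observed agreement pₒ = trace/N = 228/366 = 0.62295
Expected agreement pₑ = Σ (rowᵢ·colᵢ)/N² = (142·118 + 224·248)/366² = 0.53979
κ = (pₒ − pₑ)/(1 − pₑ) = (0.62295 − 0.53979)/(1 − 0.53979) = 0.1807

0.1807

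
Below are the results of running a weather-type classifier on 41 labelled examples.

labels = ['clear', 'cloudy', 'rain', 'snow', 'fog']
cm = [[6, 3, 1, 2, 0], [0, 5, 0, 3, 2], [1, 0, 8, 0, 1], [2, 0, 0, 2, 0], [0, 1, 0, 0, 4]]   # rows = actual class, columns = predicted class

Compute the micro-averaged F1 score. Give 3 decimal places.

Micro-averaging pools counts across classes: ΣTP=25, ΣFP=16, ΣFN=16.
Micro-F1 score = 2·TP/(2·TP+FP+FN) on pooled counts = 0.610 (equals overall accuracy in single-label multiclass).

0.610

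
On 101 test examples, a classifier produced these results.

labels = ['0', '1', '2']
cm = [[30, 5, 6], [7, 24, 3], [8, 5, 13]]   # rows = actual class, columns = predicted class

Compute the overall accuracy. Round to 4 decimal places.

0.6634

Accuracy = trace / total = (30+24+13=67) / 101 = 67/101 = 0.6634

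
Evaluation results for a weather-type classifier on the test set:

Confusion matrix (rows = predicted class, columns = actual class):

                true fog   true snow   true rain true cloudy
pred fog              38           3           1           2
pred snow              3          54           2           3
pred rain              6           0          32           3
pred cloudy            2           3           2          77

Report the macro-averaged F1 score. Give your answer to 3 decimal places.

0.859

Per-class F1 score (2·TP/(2·TP+FP+FN)):
  fog: TP=38, FP=3+1+2=6, FN=3+6+2=11 → 76/93 = 0.8172
  snow: TP=54, FP=3+2+3=8, FN=3+0+3=6 → 108/122 = 0.8852
  rain: TP=32, FP=6+0+3=9, FN=1+2+2=5 → 64/78 = 0.8205
  cloudy: TP=77, FP=2+3+2=7, FN=2+3+3=8 → 154/169 = 0.9112
Macro-F1 score = mean = (0.8172 + 0.8852 + 0.8205 + 0.9112) / 4 = 0.859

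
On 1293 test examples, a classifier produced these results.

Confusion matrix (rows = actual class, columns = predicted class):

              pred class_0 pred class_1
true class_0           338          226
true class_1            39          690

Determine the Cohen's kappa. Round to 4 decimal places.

Observed agreement pₒ = trace/N = 1028/1293 = 0.79505
Expected agreement pₑ = Σ (rowᵢ·colᵢ)/N² = (564·377 + 729·916)/1293² = 0.52660
κ = (pₒ − pₑ)/(1 − pₑ) = (0.79505 − 0.52660)/(1 − 0.52660) = 0.5671

0.5671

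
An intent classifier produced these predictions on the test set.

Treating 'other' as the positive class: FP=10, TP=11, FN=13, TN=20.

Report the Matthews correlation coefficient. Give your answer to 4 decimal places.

0.1274

MCC = (TP·TN − FP·FN) / √((TP+FP)(TP+FN)(TN+FP)(TN+FN))
Numerator = 11·20 − 10·13 = 90
Denominator = √(21·24·30·33) = √498960 = 706.3710
MCC = 90 / 706.3710 = 0.1274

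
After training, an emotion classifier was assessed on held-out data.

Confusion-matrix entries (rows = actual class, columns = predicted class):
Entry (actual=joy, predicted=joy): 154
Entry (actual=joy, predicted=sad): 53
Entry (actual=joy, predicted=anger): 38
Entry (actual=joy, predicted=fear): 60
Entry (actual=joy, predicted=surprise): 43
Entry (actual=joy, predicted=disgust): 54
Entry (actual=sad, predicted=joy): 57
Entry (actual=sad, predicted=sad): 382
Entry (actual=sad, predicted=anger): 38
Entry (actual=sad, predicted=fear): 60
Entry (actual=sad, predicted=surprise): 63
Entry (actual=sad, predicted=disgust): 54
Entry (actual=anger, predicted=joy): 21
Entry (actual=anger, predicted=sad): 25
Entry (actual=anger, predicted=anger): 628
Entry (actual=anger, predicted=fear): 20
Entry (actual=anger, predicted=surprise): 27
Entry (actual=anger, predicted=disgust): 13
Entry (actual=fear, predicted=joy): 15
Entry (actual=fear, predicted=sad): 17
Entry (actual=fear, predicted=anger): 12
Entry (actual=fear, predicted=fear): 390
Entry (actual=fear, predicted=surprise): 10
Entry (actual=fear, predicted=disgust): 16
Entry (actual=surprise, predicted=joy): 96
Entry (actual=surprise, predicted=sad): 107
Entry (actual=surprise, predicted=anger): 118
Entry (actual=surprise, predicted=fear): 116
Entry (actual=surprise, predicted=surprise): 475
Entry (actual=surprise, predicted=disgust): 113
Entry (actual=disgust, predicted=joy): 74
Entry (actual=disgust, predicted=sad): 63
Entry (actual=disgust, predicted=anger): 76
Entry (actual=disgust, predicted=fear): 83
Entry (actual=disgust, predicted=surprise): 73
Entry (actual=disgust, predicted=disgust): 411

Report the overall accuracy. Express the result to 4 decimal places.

0.6017

Accuracy = trace / total = (154+382+628+390+475+411=2440) / 4055 = 2440/4055 = 0.6017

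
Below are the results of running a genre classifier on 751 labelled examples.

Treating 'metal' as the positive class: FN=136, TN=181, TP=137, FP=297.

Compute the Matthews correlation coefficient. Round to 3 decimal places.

MCC = (TP·TN − FP·FN) / √((TP+FP)(TP+FN)(TN+FP)(TN+FN))
Numerator = 137·181 − 297·136 = -15595
Denominator = √(434·273·478·317) = √17953103532 = 133989.1918
MCC = -15595 / 133989.1918 = -0.116

-0.116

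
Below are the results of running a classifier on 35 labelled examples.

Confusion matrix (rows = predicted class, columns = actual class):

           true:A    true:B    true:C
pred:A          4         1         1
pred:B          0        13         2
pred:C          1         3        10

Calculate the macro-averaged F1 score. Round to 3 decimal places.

0.760

Per-class F1 score (2·TP/(2·TP+FP+FN)):
  A: TP=4, FP=1+1=2, FN=0+1=1 → 8/11 = 0.7273
  B: TP=13, FP=0+2=2, FN=1+3=4 → 26/32 = 0.8125
  C: TP=10, FP=1+3=4, FN=1+2=3 → 20/27 = 0.7407
Macro-F1 score = mean = (0.7273 + 0.8125 + 0.7407) / 3 = 0.760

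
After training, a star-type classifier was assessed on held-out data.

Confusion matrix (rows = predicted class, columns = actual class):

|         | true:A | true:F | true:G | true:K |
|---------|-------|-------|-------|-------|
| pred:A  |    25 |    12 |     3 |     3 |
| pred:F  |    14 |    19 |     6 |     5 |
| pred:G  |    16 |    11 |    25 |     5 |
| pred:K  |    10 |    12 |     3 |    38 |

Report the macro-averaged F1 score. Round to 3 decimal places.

Per-class F1 score (2·TP/(2·TP+FP+FN)):
  A: TP=25, FP=12+3+3=18, FN=14+16+10=40 → 50/108 = 0.4630
  F: TP=19, FP=14+6+5=25, FN=12+11+12=35 → 38/98 = 0.3878
  G: TP=25, FP=16+11+5=32, FN=3+6+3=12 → 50/94 = 0.5319
  K: TP=38, FP=10+12+3=25, FN=3+5+5=13 → 76/114 = 0.6667
Macro-F1 score = mean = (0.4630 + 0.3878 + 0.5319 + 0.6667) / 4 = 0.512

0.512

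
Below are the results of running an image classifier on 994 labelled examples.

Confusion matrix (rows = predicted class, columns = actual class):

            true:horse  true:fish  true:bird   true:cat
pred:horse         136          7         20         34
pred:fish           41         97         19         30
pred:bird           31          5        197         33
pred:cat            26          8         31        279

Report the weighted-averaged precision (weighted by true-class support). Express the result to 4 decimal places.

Per-class precision (TP/(TP+FP)):
  horse: TP=136, FP=7+20+34=61 → 136/197 = 0.69036
  fish: TP=97, FP=41+19+30=90 → 97/187 = 0.51872
  bird: TP=197, FP=31+5+33=69 → 197/266 = 0.74060
  cat: TP=279, FP=26+8+31=65 → 279/344 = 0.81105
Weighted-precision = Σ (supportᵢ/N)·precisionᵢ with N=994: (234/994)·0.69036 + (117/994)·0.51872 + (267/994)·0.74060 + (376/994)·0.81105 = 0.7293

0.7293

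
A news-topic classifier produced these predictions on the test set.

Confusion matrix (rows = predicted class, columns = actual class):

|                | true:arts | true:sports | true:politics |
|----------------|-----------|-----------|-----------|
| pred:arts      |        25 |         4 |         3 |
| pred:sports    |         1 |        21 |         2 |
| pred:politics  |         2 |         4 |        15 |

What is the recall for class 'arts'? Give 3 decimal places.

recall = TP/(TP+FN).
arts: TP=25, FN=1+2=3 → 25/28 = 0.8929

0.893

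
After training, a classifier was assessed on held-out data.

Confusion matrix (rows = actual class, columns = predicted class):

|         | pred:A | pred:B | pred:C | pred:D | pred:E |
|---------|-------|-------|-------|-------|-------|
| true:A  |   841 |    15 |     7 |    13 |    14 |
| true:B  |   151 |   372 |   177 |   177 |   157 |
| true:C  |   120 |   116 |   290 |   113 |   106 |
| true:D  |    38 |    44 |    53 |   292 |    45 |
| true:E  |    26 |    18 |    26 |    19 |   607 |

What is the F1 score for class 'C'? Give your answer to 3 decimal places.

0.447

One-vs-rest for 'C': TP = diagonal; FP = other classes predicted 'C'; FN = 'C' predicted as other.
F1 score = 2·TP/(2·TP+FP+FN).
C: TP=290, FP=7+177+53+26=263, FN=120+116+113+106=455 → 580/1298 = 0.4468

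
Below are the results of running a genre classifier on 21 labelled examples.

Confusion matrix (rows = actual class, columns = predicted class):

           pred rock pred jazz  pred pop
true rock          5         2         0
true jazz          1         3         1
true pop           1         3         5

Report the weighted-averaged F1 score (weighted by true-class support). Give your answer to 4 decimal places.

0.6337

Per-class F1 score (2·TP/(2·TP+FP+FN)):
  rock: TP=5, FP=1+1=2, FN=2+0=2 → 10/14 = 0.71429
  jazz: TP=3, FP=2+3=5, FN=1+1=2 → 6/13 = 0.46154
  pop: TP=5, FP=0+1=1, FN=1+3=4 → 10/15 = 0.66667
Weighted-F1 score = Σ (supportᵢ/N)·F1 scoreᵢ with N=21: (7/21)·0.71429 + (5/21)·0.46154 + (9/21)·0.66667 = 0.6337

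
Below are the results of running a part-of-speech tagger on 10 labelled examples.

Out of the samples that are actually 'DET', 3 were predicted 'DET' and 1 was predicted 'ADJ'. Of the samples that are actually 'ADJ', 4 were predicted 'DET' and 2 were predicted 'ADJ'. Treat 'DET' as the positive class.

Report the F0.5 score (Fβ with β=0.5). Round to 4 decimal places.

0.4688

Fβ = (1+β²)·TP / ((1+β²)·TP + β²·FN + FP), with β²=1/4
= 1.25·3 / (1.25·3 + 0.25·1 + 4) = 0.4688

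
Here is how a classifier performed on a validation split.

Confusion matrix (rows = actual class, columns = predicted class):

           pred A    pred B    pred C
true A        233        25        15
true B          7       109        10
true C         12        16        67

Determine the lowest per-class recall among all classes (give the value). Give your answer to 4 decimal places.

0.7053

Per-class recall (TP/(TP+FN)):
  A: TP=233, FN=25+15=40 → 233/273 = 0.85348
  B: TP=109, FN=7+10=17 → 109/126 = 0.86508
  C: TP=67, FN=12+16=28 → 67/95 = 0.70526
Lowest is class 'C' with recall = 0.7053.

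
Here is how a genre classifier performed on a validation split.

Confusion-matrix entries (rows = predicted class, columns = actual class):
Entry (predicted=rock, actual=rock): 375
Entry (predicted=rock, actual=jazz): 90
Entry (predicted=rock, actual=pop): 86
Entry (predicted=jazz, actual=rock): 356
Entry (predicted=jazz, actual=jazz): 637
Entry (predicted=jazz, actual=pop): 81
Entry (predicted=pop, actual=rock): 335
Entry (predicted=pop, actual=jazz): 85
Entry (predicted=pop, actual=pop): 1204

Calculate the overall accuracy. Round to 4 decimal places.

0.6821

Accuracy = trace / total = (375+637+1204=2216) / 3249 = 2216/3249 = 0.6821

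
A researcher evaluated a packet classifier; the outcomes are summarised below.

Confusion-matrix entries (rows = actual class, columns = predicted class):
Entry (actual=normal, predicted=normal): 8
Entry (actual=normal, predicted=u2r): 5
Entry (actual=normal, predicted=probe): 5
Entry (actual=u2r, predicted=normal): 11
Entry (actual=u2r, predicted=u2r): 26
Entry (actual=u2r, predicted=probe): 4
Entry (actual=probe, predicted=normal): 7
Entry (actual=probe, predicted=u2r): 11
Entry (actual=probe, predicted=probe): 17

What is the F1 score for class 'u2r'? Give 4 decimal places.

0.6265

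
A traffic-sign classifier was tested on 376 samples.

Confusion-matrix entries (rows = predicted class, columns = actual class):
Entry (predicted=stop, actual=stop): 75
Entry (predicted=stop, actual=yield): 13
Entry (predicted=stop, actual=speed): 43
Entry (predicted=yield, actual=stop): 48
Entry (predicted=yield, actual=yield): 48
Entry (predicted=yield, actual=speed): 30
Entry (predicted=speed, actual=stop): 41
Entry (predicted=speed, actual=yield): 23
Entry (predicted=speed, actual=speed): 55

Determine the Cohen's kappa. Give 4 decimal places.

Observed agreement pₒ = trace/N = 178/376 = 0.47340
Expected agreement pₑ = Σ (rowᵢ·colᵢ)/N² = (164·131 + 84·126 + 128·119)/376² = 0.33457
κ = (pₒ − pₑ)/(1 − pₑ) = (0.47340 − 0.33457)/(1 − 0.33457) = 0.2086

0.2086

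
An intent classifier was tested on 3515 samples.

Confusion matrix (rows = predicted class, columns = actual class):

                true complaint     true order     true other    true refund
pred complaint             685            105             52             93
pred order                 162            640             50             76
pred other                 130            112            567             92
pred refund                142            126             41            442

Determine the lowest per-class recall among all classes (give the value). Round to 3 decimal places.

Per-class recall (TP/(TP+FN)):
  complaint: TP=685, FN=162+130+142=434 → 685/1119 = 0.6122
  order: TP=640, FN=105+112+126=343 → 640/983 = 0.6511
  other: TP=567, FN=52+50+41=143 → 567/710 = 0.7986
  refund: TP=442, FN=93+76+92=261 → 442/703 = 0.6287
Lowest is class 'complaint' with recall = 0.612.

0.612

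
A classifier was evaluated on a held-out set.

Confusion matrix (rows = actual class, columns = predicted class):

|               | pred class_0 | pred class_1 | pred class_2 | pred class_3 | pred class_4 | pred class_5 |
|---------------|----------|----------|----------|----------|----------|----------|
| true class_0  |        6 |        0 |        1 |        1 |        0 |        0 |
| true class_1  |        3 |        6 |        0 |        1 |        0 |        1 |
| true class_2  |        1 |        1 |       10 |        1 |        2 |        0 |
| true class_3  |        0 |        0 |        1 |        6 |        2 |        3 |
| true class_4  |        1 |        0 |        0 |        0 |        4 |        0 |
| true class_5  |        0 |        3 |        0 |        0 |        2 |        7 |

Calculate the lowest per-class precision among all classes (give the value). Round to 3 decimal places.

Per-class precision (TP/(TP+FP)):
  class_0: TP=6, FP=3+1+0+1+0=5 → 6/11 = 0.5455
  class_1: TP=6, FP=0+1+0+0+3=4 → 6/10 = 0.6000
  class_2: TP=10, FP=1+0+1+0+0=2 → 10/12 = 0.8333
  class_3: TP=6, FP=1+1+1+0+0=3 → 6/9 = 0.6667
  class_4: TP=4, FP=0+0+2+2+2=6 → 4/10 = 0.4000
  class_5: TP=7, FP=0+1+0+3+0=4 → 7/11 = 0.6364
Lowest is class 'class_4' with precision = 0.400.

0.400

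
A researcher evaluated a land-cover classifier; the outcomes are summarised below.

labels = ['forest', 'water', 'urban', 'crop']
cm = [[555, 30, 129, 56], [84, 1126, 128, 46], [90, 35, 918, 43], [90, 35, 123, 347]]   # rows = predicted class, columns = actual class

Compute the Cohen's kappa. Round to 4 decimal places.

0.6807

Observed agreement pₒ = trace/N = 2946/3835 = 0.76819
Expected agreement pₑ = Σ (rowᵢ·colᵢ)/N² = (819·770 + 1226·1384 + 1298·1086 + 492·595)/3835² = 0.27400
κ = (pₒ − pₑ)/(1 − pₑ) = (0.76819 − 0.27400)/(1 − 0.27400) = 0.6807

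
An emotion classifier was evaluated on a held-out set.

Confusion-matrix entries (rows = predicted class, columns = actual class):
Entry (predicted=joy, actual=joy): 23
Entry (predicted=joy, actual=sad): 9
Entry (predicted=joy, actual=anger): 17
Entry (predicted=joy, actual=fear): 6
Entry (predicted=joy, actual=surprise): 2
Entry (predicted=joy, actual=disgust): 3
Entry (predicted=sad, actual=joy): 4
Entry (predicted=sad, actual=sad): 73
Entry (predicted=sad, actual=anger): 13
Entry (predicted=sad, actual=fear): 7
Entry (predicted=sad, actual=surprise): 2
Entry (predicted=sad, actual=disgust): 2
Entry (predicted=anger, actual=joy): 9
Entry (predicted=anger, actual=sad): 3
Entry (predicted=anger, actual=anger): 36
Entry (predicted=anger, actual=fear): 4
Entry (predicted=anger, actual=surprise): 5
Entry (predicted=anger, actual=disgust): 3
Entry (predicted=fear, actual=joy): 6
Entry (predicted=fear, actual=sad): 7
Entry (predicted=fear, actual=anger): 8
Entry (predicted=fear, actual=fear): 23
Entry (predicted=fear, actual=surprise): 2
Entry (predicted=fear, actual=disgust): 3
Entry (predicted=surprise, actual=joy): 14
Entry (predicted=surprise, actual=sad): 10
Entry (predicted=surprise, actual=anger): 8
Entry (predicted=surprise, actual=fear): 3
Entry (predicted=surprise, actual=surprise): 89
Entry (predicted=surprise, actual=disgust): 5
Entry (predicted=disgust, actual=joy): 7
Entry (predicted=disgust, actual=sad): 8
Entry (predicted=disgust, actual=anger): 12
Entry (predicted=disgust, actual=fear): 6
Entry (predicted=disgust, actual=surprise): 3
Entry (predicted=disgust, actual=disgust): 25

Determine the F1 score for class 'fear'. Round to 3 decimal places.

Treat 'fear' as positive and all other classes as negative.
F1 score = 2·TP/(2·TP+FP+FN).
fear: TP=23, FP=6+7+8+2+3=26, FN=6+7+4+3+6=26 → 46/98 = 0.4694

0.469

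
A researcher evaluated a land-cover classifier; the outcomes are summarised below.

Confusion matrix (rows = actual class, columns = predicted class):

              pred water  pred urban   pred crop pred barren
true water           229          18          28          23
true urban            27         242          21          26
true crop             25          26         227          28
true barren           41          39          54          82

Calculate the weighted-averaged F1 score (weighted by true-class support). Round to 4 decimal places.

0.6793

Per-class F1 score (2·TP/(2·TP+FP+FN)):
  water: TP=229, FP=27+25+41=93, FN=18+28+23=69 → 458/620 = 0.73871
  urban: TP=242, FP=18+26+39=83, FN=27+21+26=74 → 484/641 = 0.75507
  crop: TP=227, FP=28+21+54=103, FN=25+26+28=79 → 454/636 = 0.71384
  barren: TP=82, FP=23+26+28=77, FN=41+39+54=134 → 164/375 = 0.43733
Weighted-F1 score = Σ (supportᵢ/N)·F1 scoreᵢ with N=1136: (298/1136)·0.73871 + (316/1136)·0.75507 + (306/1136)·0.71384 + (216/1136)·0.43733 = 0.6793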